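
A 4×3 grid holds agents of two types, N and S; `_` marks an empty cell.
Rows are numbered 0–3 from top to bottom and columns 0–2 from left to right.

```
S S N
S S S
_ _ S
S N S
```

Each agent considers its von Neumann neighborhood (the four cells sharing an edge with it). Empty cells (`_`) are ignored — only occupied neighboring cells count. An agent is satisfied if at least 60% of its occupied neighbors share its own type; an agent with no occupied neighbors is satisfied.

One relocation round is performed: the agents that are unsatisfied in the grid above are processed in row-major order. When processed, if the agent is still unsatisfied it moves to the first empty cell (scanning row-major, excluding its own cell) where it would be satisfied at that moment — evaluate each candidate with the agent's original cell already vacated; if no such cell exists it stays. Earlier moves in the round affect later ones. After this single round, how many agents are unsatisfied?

Initially unsatisfied (in order): (0,2), (3,0), (3,1), (3,2).
  (0,2): no empty cell satisfies it; stays.
  (3,0) → (2,0).
  (3,1): no empty cell satisfies it; stays.
  (3,2) → (2,1).
Resulting grid:
S S N
S S S
S S S
_ N _
Unsatisfied now: (0,2), (3,1).

2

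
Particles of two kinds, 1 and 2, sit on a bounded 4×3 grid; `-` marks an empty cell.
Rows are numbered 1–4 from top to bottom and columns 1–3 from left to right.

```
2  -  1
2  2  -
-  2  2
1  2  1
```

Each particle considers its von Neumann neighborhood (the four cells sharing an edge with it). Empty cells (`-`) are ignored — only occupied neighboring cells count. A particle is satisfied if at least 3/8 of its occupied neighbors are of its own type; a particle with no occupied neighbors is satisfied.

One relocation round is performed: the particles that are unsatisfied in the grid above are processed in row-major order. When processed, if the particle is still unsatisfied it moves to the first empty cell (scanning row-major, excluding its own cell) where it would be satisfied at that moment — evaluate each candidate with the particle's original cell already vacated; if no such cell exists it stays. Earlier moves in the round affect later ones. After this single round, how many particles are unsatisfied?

1

Initially unsatisfied (in order): (4,1), (4,2), (4,3).
  (4,1): no empty cell satisfies it; stays.
  (4,2) → (1,2).
  (4,3) → (4,2).
Resulting grid:
2 2 1
2 2 -
- 2 2
1 1 -
Unsatisfied now: (1,3).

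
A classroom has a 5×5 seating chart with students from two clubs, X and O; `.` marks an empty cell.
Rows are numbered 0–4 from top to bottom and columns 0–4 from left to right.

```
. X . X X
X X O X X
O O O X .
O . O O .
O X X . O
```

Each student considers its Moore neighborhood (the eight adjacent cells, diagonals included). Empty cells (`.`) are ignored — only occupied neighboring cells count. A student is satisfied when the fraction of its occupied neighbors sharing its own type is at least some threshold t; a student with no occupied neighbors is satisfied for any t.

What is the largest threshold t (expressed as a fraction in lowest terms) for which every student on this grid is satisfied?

Row 0: (0,1)X 2/3 · (0,3)X 3/4 · (0,4)X 3/3
Row 1: (1,0)X 2/4 · (1,1)X 2/6 · (1,2)O 2/7 · (1,3)X 4/6 · (1,4)X 4/4
Row 2: (2,0)O 2/4 · (2,1)O 5/7 · (2,2)O 4/7 · (2,3)X 2/6
Row 3: (3,0)O 3/4 · (3,2)O 3/6 · (3,3)O 3/5
Row 4: (4,0)O 1/2 · (4,1)X 1/4 · (4,2)X 1/3 · (4,4)O 1/1
The smallest same-type fraction is 1/4 at (4,1), which reduces to 1/4. Any threshold above that leaves this student unsatisfied.

1/4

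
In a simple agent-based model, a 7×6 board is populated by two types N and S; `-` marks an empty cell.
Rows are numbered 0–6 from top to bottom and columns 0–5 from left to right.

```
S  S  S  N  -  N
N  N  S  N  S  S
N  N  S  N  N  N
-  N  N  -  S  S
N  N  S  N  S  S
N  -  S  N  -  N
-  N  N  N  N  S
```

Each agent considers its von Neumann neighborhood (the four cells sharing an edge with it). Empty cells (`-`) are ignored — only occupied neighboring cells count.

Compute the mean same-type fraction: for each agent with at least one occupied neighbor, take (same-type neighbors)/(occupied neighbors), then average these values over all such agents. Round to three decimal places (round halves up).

(0,0)S 1/2
(0,1)S 2/3
(0,2)S 2/3
(0,3)N 1/2
(0,5)N 0/1
(1,0)N 2/3
(1,1)N 2/4
(1,2)S 2/4
(1,3)N 2/4
(1,4)S 1/3
(1,5)S 1/3
(2,0)N 2/2
(2,1)N 3/4
(2,2)S 1/4
(2,3)N 2/3
(2,4)N 2/4
(2,5)N 1/3
(3,1)N 3/3
(3,2)N 1/3
(3,4)S 2/3
(3,5)S 2/3
(4,0)N 2/2
(4,1)N 2/3
(4,2)S 1/4
(4,3)N 1/3
(4,4)S 2/3
(4,5)S 2/3
(5,0)N 1/1
(5,2)S 1/3
(5,3)N 2/3
(5,5)N 0/2
(6,1)N 1/1
(6,2)N 2/3
(6,3)N 3/3
(6,4)N 1/2
(6,5)S 0/2
Sum over 36 agents: 1/2 + 2/3 + 2/3 + 1/2 + 0/1 + 2/3 + 2/4 + 2/4 + 2/4 + 1/3 + 1/3 + 2/2 + 3/4 + 1/4 + 2/3 + 2/4 + 1/3 + 3/3 + 1/3 + 2/3 + 2/3 + 2/2 + 2/3 + 1/4 + 1/3 + 2/3 + 2/3 + 1/1 + 1/3 + 2/3 + 0/2 + 1/1 + 2/3 + 3/3 + 1/2 + 0/2 = 241/12; mean = 241/12 ÷ 36 = 241/432 = 0.557870… → 0.558.

0.558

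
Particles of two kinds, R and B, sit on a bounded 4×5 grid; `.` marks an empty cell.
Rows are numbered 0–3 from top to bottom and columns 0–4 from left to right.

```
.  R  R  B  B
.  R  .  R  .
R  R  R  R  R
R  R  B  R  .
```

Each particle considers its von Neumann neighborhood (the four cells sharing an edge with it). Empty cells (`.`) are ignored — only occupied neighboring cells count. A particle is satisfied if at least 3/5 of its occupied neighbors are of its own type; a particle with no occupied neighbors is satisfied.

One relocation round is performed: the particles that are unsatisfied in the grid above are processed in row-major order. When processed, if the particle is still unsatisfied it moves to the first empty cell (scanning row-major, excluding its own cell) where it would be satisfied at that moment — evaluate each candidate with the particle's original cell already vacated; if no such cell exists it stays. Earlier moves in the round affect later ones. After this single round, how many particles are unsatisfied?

1

Initially unsatisfied (in order): (0,2), (0,3), (1,3), (3,2), (3,3).
  (0,2) → (0,0).
  (0,3): no empty cell satisfies it; stays.
  (1,3) → (1,0).
  (3,2): no empty cell satisfies it; stays.
  (3,3) → (1,2).
Resulting grid:
R R . B B
R R R . .
R R R R R
R R B . .
Unsatisfied now: (3,2).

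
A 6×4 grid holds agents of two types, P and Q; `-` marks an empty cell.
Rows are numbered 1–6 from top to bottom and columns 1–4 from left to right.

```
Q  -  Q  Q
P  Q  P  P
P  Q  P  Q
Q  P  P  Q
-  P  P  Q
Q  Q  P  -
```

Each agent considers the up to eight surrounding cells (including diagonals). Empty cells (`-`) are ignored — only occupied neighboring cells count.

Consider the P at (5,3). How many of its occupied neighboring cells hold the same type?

Occupied neighbors of (5,3): (4,2)=P, (4,3)=P, (4,4)=Q, (5,2)=P, (5,4)=Q, (6,2)=Q, (6,3)=P.
Same type (P): 4 of 7.

4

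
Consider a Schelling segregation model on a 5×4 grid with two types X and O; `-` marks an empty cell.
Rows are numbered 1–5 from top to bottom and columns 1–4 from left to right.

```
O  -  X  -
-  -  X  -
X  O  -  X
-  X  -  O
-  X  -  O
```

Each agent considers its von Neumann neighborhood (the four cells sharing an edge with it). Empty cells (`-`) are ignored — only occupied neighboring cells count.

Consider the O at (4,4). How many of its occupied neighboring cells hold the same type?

1

Occupied neighbors of (4,4): (3,4)=X, (5,4)=O.
Same type (O): 1 of 2.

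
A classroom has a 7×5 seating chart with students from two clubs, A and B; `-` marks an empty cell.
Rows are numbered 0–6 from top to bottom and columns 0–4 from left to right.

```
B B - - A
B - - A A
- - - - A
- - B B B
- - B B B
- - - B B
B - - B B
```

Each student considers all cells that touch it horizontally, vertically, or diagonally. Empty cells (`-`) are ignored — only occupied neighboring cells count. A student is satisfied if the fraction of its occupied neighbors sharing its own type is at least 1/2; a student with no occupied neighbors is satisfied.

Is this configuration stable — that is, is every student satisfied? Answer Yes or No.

Yes

Row 0: (0,0)B 2/2 ✓ · (0,1)B 2/2 ✓ · (0,4)A 2/2 ✓
Row 1: (1,0)B 2/2 ✓ · (1,3)A 3/3 ✓ · (1,4)A 3/3 ✓
Row 2: (2,4)A 2/4 ✓
Row 3: (3,2)B 3/3 ✓ · (3,3)B 5/6 ✓ · (3,4)B 3/4 ✓
Row 4: (4,2)B 4/4 ✓ · (4,3)B 7/7 ✓ · (4,4)B 5/5 ✓
Row 5: (5,3)B 6/6 ✓ · (5,4)B 5/5 ✓
Row 6: (6,0)B 0/0 ✓ · (6,3)B 3/3 ✓ · (6,4)B 3/3 ✓
All meet the threshold, so the configuration is stable.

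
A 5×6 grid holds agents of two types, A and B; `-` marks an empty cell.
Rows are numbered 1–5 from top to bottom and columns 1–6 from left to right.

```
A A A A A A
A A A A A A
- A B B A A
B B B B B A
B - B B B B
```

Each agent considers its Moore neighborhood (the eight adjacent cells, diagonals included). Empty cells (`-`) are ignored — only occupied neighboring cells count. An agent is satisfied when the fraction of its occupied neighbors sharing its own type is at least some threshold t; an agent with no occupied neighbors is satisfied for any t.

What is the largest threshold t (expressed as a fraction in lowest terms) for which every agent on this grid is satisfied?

(1,1)A 3/3
(1,2)A 5/5
(1,3)A 5/5
(1,4)A 5/5
(1,5)A 5/5
(1,6)A 3/3
(2,1)A 4/4
(2,2)A 6/7
(2,3)A 6/8
(2,4)A 6/8
(2,5)A 7/8
(2,6)A 5/5
(3,2)A 3/7
(3,3)B 4/8
(3,4)B 4/8
(3,5)A 5/8
(3,6)A 4/5
(4,1)B 2/3
(4,2)B 5/6
(4,3)B 6/7
(4,4)B 7/8
(4,5)B 5/8
(4,6)A 2/5
(5,1)B 2/2
(5,3)B 4/4
(5,4)B 5/5
(5,5)B 4/5
(5,6)B 2/3
The smallest same-type fraction is 2/5 at (4,6), which reduces to 2/5. Any threshold above that leaves this agent unsatisfied.

2/5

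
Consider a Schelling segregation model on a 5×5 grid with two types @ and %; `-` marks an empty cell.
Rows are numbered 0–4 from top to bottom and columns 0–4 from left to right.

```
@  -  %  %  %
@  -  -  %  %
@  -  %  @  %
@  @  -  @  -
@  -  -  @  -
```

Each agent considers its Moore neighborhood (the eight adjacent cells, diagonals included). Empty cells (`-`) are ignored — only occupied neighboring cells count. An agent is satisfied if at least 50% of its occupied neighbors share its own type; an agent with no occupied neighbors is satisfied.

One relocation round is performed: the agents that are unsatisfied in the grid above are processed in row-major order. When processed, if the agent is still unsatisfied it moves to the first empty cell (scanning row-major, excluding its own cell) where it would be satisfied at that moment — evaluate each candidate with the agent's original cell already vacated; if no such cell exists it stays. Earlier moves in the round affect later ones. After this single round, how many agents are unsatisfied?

Initially unsatisfied (in order): (2,2), (2,3).
  (2,2) → (1,2).
  (2,3) → (0,1).
Resulting grid:
@ @ % % %
@ - % % %
@ - - - %
@ @ - @ -
@ - - @ -
All satisfied now.

0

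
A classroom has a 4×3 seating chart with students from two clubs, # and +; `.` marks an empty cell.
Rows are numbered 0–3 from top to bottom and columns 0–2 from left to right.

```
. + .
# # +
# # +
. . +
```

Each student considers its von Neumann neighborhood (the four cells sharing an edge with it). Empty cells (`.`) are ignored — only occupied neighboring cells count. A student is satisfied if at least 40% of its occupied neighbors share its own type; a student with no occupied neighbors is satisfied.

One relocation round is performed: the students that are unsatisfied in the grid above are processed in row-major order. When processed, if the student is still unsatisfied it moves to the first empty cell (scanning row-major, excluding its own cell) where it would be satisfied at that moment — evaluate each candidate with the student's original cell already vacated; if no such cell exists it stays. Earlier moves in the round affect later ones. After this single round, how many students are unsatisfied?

0

Initially unsatisfied (in order): (0,1).
  (0,1) → (0,2).
Resulting grid:
. . +
# # +
# # +
. . +
All satisfied now.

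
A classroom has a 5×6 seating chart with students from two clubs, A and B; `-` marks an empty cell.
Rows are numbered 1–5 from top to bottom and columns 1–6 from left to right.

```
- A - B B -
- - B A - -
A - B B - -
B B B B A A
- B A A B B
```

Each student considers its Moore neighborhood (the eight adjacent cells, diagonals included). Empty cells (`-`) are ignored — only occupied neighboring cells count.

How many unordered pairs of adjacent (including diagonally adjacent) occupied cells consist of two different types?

21

Scan each occupied cell's neighbors to the right and below (and the two forward diagonals) so each pair is counted once.
From row 1: 3 unlike of 5 pairs (running 3/5).
From row 2: 3 unlike of 5 pairs (running 6/10).
From row 3: 3 unlike of 9 pairs (running 9/19).
From row 4: 10 unlike of 19 pairs (running 19/38).
From row 5: 2 unlike of 4 pairs (running 21/42).
Total adjacent occupied pairs: 42; unlike-type pairs: 21.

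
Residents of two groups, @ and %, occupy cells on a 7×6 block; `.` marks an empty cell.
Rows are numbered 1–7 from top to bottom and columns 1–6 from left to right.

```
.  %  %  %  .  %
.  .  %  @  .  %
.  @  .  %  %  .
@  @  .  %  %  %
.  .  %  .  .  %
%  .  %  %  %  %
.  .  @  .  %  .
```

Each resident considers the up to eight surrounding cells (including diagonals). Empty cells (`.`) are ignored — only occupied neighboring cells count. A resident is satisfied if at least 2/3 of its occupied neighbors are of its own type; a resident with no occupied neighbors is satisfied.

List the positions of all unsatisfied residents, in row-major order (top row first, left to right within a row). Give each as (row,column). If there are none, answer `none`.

(1,2)% 2/2 satisfied
(1,3)% 3/4 satisfied
(1,4)% 2/3 satisfied
(1,6)% 1/1 satisfied
(2,3)% 4/6 satisfied
(2,4)@ 0/5 not
(2,6)% 2/2 satisfied
(3,2)@ 2/3 satisfied
(3,4)% 4/5 satisfied
(3,5)% 5/6 satisfied
(4,1)@ 2/2 satisfied
(4,2)@ 2/3 satisfied
(4,4)% 4/4 satisfied
(4,5)% 5/5 satisfied
(4,6)% 3/3 satisfied
(5,3)% 3/4 satisfied
(5,6)% 4/4 satisfied
(6,1)% 0/0 satisfied
(6,3)% 2/3 satisfied
(6,4)% 4/5 satisfied
(6,5)% 4/4 satisfied
(6,6)% 3/3 satisfied
(7,3)@ 0/2 not
(7,5)% 3/3 satisfied

(2,4), (7,3)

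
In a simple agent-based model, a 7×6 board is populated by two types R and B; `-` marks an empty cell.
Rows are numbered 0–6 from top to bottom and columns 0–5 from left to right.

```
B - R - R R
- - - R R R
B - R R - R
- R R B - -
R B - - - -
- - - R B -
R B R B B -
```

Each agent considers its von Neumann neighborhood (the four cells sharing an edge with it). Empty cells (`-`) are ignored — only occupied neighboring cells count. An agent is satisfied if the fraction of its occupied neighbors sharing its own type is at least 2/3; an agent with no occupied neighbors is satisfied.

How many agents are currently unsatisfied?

(0,0)B 0/0 satisfied
(0,2)R 0/0 satisfied
(0,4)R 2/2 satisfied
(0,5)R 2/2 satisfied
(1,3)R 2/2 satisfied
(1,4)R 3/3 satisfied
(1,5)R 3/3 satisfied
(2,0)B 0/0 satisfied
(2,2)R 2/2 satisfied
(2,3)R 2/3 satisfied
(2,5)R 1/1 satisfied
(3,1)R 1/2 not
(3,2)R 2/3 satisfied
(3,3)B 0/2 not
(4,0)R 0/1 not
(4,1)B 0/2 not
(5,3)R 0/2 not
(5,4)B 1/2 not
(6,0)R 0/1 not
(6,1)B 0/2 not
(6,2)R 0/2 not
(6,3)B 1/3 not
(6,4)B 2/2 satisfied
Unsatisfied: (3,1), (3,3), (4,0), (4,1), (5,3), (5,4), (6,0), (6,1), (6,2), (6,3) — 10 in total.

10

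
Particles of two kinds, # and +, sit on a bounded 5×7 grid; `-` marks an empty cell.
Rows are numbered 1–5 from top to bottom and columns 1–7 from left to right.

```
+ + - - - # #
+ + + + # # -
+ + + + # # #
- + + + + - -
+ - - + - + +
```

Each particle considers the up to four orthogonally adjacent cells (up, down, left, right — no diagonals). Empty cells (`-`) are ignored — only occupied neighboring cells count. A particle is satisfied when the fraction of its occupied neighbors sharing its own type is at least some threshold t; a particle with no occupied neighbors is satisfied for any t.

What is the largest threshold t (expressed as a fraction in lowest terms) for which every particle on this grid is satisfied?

(1,1)+ 2/2
(1,2)+ 2/2
(1,6)# 2/2
(1,7)# 1/1
(2,1)+ 3/3
(2,2)+ 4/4
(2,3)+ 3/3
(2,4)+ 2/3
(2,5)# 2/3
(2,6)# 3/3
(3,1)+ 2/2
(3,2)+ 4/4
(3,3)+ 4/4
(3,4)+ 3/4
(3,5)# 2/4
(3,6)# 3/3
(3,7)# 1/1
(4,2)+ 2/2
(4,3)+ 3/3
(4,4)+ 4/4
(4,5)+ 1/2
(5,1)+ — no occupied neighbors
(5,4)+ 1/1
(5,6)+ 1/1
(5,7)+ 1/1
The smallest same-type fraction is 2/4 at (3,5), which reduces to 1/2. Any threshold above that leaves this particle unsatisfied.

1/2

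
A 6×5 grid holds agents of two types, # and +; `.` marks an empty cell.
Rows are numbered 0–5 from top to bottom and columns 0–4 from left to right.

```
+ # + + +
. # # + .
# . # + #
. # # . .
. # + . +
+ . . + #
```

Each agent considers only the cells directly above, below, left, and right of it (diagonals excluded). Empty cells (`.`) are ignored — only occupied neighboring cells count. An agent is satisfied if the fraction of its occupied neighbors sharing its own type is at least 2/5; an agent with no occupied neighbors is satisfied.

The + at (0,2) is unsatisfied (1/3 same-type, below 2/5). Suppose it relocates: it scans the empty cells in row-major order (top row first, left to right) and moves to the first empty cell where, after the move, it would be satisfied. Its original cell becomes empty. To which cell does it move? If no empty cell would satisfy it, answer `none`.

(1,4)

Vacating (0,2). Empty cells in order:
  (1,0): 1/3 same-type → still unsatisfied.
  (1,4): 2/3 same-type → satisfied — stop here.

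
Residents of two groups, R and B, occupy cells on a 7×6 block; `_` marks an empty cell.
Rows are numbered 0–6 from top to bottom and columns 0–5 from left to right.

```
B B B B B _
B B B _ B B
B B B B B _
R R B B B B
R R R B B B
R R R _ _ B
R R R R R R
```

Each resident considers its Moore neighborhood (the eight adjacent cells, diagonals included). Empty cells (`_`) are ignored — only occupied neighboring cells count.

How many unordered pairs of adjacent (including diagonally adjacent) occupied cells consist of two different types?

Scan each occupied cell's neighbors to the right and below (and the two forward diagonals) so each pair is counted once.
From row 0: 0 unlike of 15 pairs (running 0/15).
From row 1: 0 unlike of 14 pairs (running 0/29).
From row 2: 5 unlike of 18 pairs (running 5/47).
From row 3: 4 unlike of 21 pairs (running 9/68).
From row 4: 2 unlike of 15 pairs (running 11/83).
From row 5: 2 unlike of 12 pairs (running 13/95).
From row 6: 0 unlike of 5 pairs (running 13/100).
Total adjacent occupied pairs: 100; unlike-type pairs: 13.

13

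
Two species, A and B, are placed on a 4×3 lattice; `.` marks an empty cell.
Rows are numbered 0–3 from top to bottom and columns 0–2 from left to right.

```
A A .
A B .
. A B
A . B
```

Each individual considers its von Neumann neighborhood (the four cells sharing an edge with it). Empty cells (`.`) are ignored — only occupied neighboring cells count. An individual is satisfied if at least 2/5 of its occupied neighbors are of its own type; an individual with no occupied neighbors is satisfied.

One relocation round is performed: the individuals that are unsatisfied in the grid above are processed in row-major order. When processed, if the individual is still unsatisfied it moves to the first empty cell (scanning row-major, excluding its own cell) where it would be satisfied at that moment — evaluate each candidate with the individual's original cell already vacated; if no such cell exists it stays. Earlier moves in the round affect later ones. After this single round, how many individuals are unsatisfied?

0

Initially unsatisfied (in order): (1,1), (2,1).
  (1,1) → (1,2).
  (2,1) → (0,2).
Resulting grid:
A A A
A . B
. . B
A . B
All satisfied now.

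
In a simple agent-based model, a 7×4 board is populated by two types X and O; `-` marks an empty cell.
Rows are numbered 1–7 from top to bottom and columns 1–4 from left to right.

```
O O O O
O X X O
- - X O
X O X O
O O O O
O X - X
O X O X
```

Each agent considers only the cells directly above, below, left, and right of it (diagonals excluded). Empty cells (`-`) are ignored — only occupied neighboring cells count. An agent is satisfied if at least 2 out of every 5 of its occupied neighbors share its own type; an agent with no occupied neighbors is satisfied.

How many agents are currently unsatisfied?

Row 1: (1,1)O 2/2 ✓ · (1,2)O 2/3 ✓ · (1,3)O 2/3 ✓ · (1,4)O 2/2 ✓
Row 2: (2,1)O 1/2 ✓ · (2,2)X 1/3 ✗ · (2,3)X 2/4 ✓ · (2,4)O 2/3 ✓
Row 3: (3,3)X 2/3 ✓ · (3,4)O 2/3 ✓
Row 4: (4,1)X 0/2 ✗ · (4,2)O 1/3 ✗ · (4,3)X 1/4 ✗ · (4,4)O 2/3 ✓
Row 5: (5,1)O 2/3 ✓ · (5,2)O 3/4 ✓ · (5,3)O 2/3 ✓ · (5,4)O 2/3 ✓
Row 6: (6,1)O 2/3 ✓ · (6,2)X 1/3 ✗ · (6,4)X 1/2 ✓
Row 7: (7,1)O 1/2 ✓ · (7,2)X 1/3 ✗ · (7,3)O 0/2 ✗ · (7,4)X 1/2 ✓
Unsatisfied: (2,2), (4,1), (4,2), (4,3), (6,2), (7,2), (7,3) — 7 in total.

7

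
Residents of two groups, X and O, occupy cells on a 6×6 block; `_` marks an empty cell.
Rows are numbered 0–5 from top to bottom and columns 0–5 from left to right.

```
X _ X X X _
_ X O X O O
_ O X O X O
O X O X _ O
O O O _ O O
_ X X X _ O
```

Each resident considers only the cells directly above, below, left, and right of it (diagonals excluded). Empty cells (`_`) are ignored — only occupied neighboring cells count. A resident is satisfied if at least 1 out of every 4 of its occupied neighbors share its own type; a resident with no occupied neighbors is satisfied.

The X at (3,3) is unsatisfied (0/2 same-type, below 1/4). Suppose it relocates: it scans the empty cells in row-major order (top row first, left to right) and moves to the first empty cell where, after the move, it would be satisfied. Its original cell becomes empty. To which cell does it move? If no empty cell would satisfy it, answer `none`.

(0,1)

Vacating (3,3). Empty cells in order:
  (0,1): 3/3 same-type → satisfied — stop here.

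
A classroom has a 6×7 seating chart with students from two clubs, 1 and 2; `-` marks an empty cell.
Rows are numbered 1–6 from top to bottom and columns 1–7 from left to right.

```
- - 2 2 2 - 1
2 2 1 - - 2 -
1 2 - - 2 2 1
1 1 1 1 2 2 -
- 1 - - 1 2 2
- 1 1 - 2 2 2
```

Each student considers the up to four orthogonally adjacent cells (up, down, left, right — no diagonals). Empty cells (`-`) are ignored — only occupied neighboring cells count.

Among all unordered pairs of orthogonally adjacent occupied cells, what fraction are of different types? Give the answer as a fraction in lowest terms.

Scan each occupied cell's neighbors to the right and below so each pair is counted once.
Row 1: 2(1,3)–2(1,4)= 2(1,3)–1(2,3)≠ 2(1,4)–2(1,5)=  → 1/3 unlike.
Row 2: 2(2,1)–2(2,2)= 2(2,1)–1(3,1)≠ 2(2,2)–1(2,3)≠ 2(2,2)–2(3,2)= 2(2,6)–2(3,6)=  → 2/5 unlike.
Row 3: 1(3,1)–2(3,2)≠ 1(3,1)–1(4,1)= 2(3,2)–1(4,2)≠ 2(3,5)–2(3,6)= 2(3,5)–2(4,5)= 2(3,6)–1(3,7)≠ 2(3,6)–2(4,6)=  → 3/7 unlike.
Row 4: 1(4,1)–1(4,2)= 1(4,2)–1(4,3)= 1(4,2)–1(5,2)= 1(4,3)–1(4,4)= 1(4,4)–2(4,5)≠ 2(4,5)–2(4,6)= 2(4,5)–1(5,5)≠ 2(4,6)–2(5,6)=  → 2/8 unlike.
Row 5: 1(5,2)–1(6,2)= 1(5,5)–2(5,6)≠ 1(5,5)–2(6,5)≠ 2(5,6)–2(5,7)= 2(5,6)–2(6,6)= 2(5,7)–2(6,7)=  → 2/6 unlike.
Row 6: 1(6,2)–1(6,3)= 2(6,5)–2(6,6)= 2(6,6)–2(6,7)=  → 0/3 unlike.
Total adjacent occupied pairs: 32; unlike-type pairs: 10.
10/32 reduces to 5/16.

5/16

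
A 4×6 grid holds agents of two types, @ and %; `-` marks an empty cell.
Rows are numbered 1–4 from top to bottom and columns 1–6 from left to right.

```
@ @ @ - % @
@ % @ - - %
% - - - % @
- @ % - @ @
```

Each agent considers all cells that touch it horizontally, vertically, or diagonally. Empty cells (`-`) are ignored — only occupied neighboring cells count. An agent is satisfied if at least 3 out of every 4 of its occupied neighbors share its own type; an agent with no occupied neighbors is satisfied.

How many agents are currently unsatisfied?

15

Row 1: (1,1)@ 2/3 ✗ · (1,2)@ 4/5 ✓ · (1,3)@ 2/3 ✗ · (1,5)% 1/2 ✗ · (1,6)@ 0/2 ✗
Row 2: (2,1)@ 2/4 ✗ · (2,2)% 1/6 ✗ · (2,3)@ 2/3 ✗ · (2,6)% 2/4 ✗
Row 3: (3,1)% 1/3 ✗ · (3,5)% 1/4 ✗ · (3,6)@ 2/4 ✗
Row 4: (4,2)@ 0/2 ✗ · (4,3)% 0/1 ✗ · (4,5)@ 2/3 ✗ · (4,6)@ 2/3 ✗
Unsatisfied: (1,1), (1,3), (1,5), (1,6), (2,1), (2,2), (2,3), (2,6), (3,1), (3,5), (3,6), (4,2), (4,3), (4,5), (4,6) — 15 in total.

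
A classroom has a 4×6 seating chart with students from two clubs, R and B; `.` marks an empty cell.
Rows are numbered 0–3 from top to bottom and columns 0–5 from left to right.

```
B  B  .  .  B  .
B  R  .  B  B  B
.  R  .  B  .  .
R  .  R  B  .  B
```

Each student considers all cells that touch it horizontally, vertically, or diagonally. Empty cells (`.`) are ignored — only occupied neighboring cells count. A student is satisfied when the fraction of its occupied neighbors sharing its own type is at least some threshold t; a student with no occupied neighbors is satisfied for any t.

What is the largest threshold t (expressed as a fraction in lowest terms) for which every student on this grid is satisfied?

1/4

(0,0)B 2/3
(0,1)B 2/3
(0,4)B 3/3
(1,0)B 2/4
(1,1)R 1/4
(1,3)B 3/3
(1,4)B 4/4
(1,5)B 2/2
(2,1)R 3/4
(2,3)B 3/4
(3,0)R 1/1
(3,2)R 1/3
(3,3)B 1/2
(3,5)B — no occupied neighbors
The smallest same-type fraction is 1/4 at (1,1), which reduces to 1/4. Any threshold above that leaves this student unsatisfied.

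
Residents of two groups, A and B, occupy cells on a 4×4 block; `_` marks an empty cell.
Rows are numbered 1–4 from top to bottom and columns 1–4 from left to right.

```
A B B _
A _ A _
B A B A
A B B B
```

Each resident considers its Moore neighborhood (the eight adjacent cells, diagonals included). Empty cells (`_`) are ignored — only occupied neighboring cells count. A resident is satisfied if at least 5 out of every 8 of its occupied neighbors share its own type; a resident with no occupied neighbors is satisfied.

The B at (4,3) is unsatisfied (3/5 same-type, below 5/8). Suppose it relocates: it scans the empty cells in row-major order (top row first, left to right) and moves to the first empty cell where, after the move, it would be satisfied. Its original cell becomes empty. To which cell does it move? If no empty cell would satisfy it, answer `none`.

none

Vacating (4,3). Empty cells in order:
  (1,4): 1/2 same-type → still unsatisfied.
  (2,2): 4/8 same-type → still unsatisfied.
  (2,4): 2/4 same-type → still unsatisfied.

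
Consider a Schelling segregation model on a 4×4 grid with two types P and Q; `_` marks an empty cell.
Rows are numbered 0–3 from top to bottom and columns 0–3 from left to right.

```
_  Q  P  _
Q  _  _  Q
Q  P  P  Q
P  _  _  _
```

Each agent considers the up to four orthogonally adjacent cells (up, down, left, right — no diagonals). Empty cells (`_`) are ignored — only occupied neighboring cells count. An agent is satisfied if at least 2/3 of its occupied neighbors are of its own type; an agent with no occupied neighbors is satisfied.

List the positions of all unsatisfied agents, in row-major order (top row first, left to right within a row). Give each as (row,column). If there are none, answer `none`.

(0,1), (0,2), (2,0), (2,1), (2,2), (2,3), (3,0)

(0,1)Q 0/1 ✗
(0,2)P 0/1 ✗
(1,0)Q 1/1 ✓
(1,3)Q 1/1 ✓
(2,0)Q 1/3 ✗
(2,1)P 1/2 ✗
(2,2)P 1/2 ✗
(2,3)Q 1/2 ✗
(3,0)P 0/1 ✗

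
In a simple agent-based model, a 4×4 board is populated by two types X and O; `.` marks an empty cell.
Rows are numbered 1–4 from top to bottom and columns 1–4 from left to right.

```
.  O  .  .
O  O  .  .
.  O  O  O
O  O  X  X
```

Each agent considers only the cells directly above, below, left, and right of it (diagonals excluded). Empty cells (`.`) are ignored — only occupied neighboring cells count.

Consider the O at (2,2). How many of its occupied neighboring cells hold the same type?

Occupied neighbors of (2,2): (1,2)=O, (3,2)=O, (2,1)=O.
Same type (O): 3 of 3.

3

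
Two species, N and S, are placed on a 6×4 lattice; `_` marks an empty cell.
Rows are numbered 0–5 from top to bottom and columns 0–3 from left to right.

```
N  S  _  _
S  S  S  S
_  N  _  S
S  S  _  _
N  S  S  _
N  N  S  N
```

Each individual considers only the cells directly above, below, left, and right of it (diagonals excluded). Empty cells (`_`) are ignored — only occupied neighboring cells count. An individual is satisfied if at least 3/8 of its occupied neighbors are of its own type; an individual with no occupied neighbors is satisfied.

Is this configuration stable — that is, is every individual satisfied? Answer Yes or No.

No

Row 0: (0,0)N 0/2 ✗ · (0,1)S 1/2 ✓
Row 1: (1,0)S 1/2 ✓ · (1,1)S 3/4 ✓ · (1,2)S 2/2 ✓ · (1,3)S 2/2 ✓
Row 2: (2,1)N 0/2 ✗ · (2,3)S 1/1 ✓
Row 3: (3,0)S 1/2 ✓ · (3,1)S 2/3 ✓
Row 4: (4,0)N 1/3 ✗ · (4,1)S 2/4 ✓ · (4,2)S 2/2 ✓
Row 5: (5,0)N 2/2 ✓ · (5,1)N 1/3 ✗ · (5,2)S 1/3 ✗ · (5,3)N 0/1 ✗
For instance (0,0) has only 0/2 same-type neighbors, below 3/8.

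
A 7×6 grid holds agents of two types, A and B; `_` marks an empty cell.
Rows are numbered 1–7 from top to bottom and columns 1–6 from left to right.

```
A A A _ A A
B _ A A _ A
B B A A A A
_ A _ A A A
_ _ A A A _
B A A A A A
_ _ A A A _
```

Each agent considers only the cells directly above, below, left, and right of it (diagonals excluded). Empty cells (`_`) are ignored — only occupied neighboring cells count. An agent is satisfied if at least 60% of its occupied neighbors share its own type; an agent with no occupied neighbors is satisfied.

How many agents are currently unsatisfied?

6

Row 1: (1,1)A 1/2 ✗ · (1,2)A 2/2 ✓ · (1,3)A 2/2 ✓ · (1,5)A 1/1 ✓ · (1,6)A 2/2 ✓
Row 2: (2,1)B 1/2 ✗ · (2,3)A 3/3 ✓ · (2,4)A 2/2 ✓ · (2,6)A 2/2 ✓
Row 3: (3,1)B 2/2 ✓ · (3,2)B 1/3 ✗ · (3,3)A 2/3 ✓ · (3,4)A 4/4 ✓ · (3,5)A 3/3 ✓ · (3,6)A 3/3 ✓
Row 4: (4,2)A 0/1 ✗ · (4,4)A 3/3 ✓ · (4,5)A 4/4 ✓ · (4,6)A 2/2 ✓
Row 5: (5,3)A 2/2 ✓ · (5,4)A 4/4 ✓ · (5,5)A 3/3 ✓
Row 6: (6,1)B 0/1 ✗ · (6,2)A 1/2 ✗ · (6,3)A 4/4 ✓ · (6,4)A 4/4 ✓ · (6,5)A 4/4 ✓ · (6,6)A 1/1 ✓
Row 7: (7,3)A 2/2 ✓ · (7,4)A 3/3 ✓ · (7,5)A 2/2 ✓
Unsatisfied: (1,1), (2,1), (3,2), (4,2), (6,1), (6,2) — 6 in total.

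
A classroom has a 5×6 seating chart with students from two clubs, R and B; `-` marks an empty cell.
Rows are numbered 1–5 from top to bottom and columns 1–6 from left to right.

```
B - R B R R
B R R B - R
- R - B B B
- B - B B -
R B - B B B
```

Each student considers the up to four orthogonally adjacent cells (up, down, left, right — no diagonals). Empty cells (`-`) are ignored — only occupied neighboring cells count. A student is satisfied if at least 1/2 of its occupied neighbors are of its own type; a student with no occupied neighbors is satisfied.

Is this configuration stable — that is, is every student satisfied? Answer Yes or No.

No

Row 1: (1,1)B 1/1 ✓ · (1,3)R 1/2 ✓ · (1,4)B 1/3 ✗ · (1,5)R 1/2 ✓ · (1,6)R 2/2 ✓
Row 2: (2,1)B 1/2 ✓ · (2,2)R 2/3 ✓ · (2,3)R 2/3 ✓ · (2,4)B 2/3 ✓ · (2,6)R 1/2 ✓
Row 3: (3,2)R 1/2 ✓ · (3,4)B 3/3 ✓ · (3,5)B 3/3 ✓ · (3,6)B 1/2 ✓
Row 4: (4,2)B 1/2 ✓ · (4,4)B 3/3 ✓ · (4,5)B 3/3 ✓
Row 5: (5,1)R 0/1 ✗ · (5,2)B 1/2 ✓ · (5,4)B 2/2 ✓ · (5,5)B 3/3 ✓ · (5,6)B 1/1 ✓
For instance (1,4) has only 1/3 same-type neighbors, below 1/2.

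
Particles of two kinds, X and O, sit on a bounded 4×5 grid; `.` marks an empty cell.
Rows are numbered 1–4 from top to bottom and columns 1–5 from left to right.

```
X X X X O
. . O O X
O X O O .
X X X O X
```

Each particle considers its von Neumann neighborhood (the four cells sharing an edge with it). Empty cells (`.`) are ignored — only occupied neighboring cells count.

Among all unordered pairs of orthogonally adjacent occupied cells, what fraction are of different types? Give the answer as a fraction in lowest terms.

1/2

Scan each occupied cell's neighbors to the right and below so each pair is counted once.
From row 1: 4 unlike of 7 pairs (running 4/7).
From row 2: 1 unlike of 4 pairs (running 5/11).
From row 3: 4 unlike of 7 pairs (running 9/18).
From row 4: 2 unlike of 4 pairs (running 11/22).
Total adjacent occupied pairs: 22; unlike-type pairs: 11.
11/22 reduces to 1/2.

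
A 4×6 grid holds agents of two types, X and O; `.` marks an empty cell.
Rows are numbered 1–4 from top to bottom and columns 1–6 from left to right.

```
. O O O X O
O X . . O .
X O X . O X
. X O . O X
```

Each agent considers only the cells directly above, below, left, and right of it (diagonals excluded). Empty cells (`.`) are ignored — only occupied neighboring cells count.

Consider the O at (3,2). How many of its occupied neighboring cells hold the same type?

Occupied neighbors of (3,2): (2,2)=X, (4,2)=X, (3,1)=X, (3,3)=X.
Same type (O): 0 of 4.

0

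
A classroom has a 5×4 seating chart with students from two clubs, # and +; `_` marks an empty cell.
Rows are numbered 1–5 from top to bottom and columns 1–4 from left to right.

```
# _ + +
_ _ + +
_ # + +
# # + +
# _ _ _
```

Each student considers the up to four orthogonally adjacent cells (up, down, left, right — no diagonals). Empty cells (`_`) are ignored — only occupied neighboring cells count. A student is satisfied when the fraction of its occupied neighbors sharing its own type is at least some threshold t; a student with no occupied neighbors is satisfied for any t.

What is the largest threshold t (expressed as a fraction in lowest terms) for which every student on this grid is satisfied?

(1,1)# — no occupied neighbors
(1,3)+ 2/2
(1,4)+ 2/2
(2,3)+ 3/3
(2,4)+ 3/3
(3,2)# 1/2
(3,3)+ 3/4
(3,4)+ 3/3
(4,1)# 2/2
(4,2)# 2/3
(4,3)+ 2/3
(4,4)+ 2/2
(5,1)# 1/1
The smallest same-type fraction is 1/2 at (3,2), which reduces to 1/2. Any threshold above that leaves this student unsatisfied.

1/2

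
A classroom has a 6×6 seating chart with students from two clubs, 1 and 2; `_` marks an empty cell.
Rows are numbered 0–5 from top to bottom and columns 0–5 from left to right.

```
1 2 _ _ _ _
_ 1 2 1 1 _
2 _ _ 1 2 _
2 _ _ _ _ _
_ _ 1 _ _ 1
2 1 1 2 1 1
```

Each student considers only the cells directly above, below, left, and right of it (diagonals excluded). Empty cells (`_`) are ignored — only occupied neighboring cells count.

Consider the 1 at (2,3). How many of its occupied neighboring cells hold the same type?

Occupied neighbors of (2,3): (1,3)=1, (2,4)=2.
Same type (1): 1 of 2.

1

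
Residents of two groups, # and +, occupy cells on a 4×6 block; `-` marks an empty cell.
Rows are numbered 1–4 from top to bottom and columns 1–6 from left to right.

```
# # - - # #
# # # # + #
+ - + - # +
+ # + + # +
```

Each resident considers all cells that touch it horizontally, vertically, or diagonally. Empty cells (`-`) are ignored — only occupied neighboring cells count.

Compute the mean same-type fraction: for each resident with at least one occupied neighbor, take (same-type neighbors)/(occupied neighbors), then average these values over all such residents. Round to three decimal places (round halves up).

0.531

Row 1: (1,1)# 3/3 · (1,2)# 4/4 · (1,5)# 3/4 · (1,6)# 2/3
Row 2: (2,1)# 3/4 · (2,2)# 4/6 · (2,3)# 3/4 · (2,4)# 3/5 · (2,5)+ 1/6 · (2,6)# 3/5
Row 3: (3,1)+ 1/4 · (3,3)+ 2/6 · (3,5)# 3/7 · (3,6)+ 2/5
Row 4: (4,1)+ 1/2 · (4,2)# 0/4 · (4,3)+ 2/3 · (4,4)+ 2/4 · (4,5)# 1/4 · (4,6)+ 1/3
Sum over 20 residents: 3/3 + 4/4 + 3/4 + 2/3 + 3/4 + 4/6 + 3/4 + 3/5 + 1/6 + 3/5 + 1/4 + 2/6 + 3/7 + 2/5 + 1/2 + 0/4 + 2/3 + 2/4 + 1/4 + 1/3 = 4457/420; mean = 4457/420 ÷ 20 = 4457/8400 = 0.530595… → 0.531.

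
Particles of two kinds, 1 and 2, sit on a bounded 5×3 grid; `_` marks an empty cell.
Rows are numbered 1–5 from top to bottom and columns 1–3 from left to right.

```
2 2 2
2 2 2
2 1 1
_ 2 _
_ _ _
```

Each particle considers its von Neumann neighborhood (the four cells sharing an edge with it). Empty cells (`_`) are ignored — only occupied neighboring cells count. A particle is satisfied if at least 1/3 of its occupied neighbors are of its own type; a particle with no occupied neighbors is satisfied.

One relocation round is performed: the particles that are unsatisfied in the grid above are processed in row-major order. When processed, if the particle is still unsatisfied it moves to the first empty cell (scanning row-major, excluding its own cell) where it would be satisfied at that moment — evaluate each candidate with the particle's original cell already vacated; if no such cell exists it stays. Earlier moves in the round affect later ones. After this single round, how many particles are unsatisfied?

Initially unsatisfied (in order): (3,2), (4,2).
  (3,2) → (4,3).
  (4,2) → (3,2).
Resulting grid:
2 2 2
2 2 2
2 2 1
_ _ 1
_ _ _
All satisfied now.

0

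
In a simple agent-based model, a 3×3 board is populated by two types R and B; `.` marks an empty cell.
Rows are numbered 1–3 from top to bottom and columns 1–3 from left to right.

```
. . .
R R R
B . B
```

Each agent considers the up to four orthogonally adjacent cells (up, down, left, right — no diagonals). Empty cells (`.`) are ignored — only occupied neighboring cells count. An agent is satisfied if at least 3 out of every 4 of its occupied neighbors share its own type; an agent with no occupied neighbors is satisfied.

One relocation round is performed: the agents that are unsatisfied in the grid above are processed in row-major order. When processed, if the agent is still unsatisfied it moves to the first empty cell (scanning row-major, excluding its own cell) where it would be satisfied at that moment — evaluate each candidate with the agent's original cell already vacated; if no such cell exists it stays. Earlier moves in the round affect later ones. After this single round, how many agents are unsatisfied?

Initially unsatisfied (in order): (2,1), (2,3), (3,1), (3,3).
  (2,1) → (1,1).
  (2,3) → (1,2).
  (3,1): now satisfied by earlier moves; stays.
  (3,3): now satisfied by earlier moves; stays.
Resulting grid:
R R .
. R .
B . B
All satisfied now.

0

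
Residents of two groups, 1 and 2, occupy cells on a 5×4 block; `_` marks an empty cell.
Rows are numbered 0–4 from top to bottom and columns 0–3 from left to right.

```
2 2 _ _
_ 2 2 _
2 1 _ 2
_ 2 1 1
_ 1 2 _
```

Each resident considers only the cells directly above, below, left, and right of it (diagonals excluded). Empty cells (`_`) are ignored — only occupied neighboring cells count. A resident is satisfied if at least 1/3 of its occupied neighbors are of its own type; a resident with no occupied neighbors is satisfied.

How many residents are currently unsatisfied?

Row 0: (0,0)2 1/1 satisfied · (0,1)2 2/2 satisfied
Row 1: (1,1)2 2/3 satisfied · (1,2)2 1/1 satisfied
Row 2: (2,0)2 0/1 not · (2,1)1 0/3 not · (2,3)2 0/1 not
Row 3: (3,1)2 0/3 not · (3,2)1 1/3 satisfied · (3,3)1 1/2 satisfied
Row 4: (4,1)1 0/2 not · (4,2)2 0/2 not
Unsatisfied: (2,0), (2,1), (2,3), (3,1), (4,1), (4,2) — 6 in total.

6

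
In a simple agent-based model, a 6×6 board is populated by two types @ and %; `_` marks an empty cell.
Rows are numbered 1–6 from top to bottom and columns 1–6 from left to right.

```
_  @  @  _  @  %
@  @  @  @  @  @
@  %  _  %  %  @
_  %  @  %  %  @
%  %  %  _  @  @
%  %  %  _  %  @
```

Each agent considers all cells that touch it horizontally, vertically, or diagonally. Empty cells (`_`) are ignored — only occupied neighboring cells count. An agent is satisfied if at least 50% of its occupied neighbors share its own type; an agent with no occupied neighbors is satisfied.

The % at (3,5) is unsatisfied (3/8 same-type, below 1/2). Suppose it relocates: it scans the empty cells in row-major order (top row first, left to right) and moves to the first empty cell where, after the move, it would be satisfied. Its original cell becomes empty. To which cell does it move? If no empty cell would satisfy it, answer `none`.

(3,3)

Vacating (3,5). Empty cells in order:
  (1,1): 0/3 same-type → still unsatisfied.
  (1,4): 0/5 same-type → still unsatisfied.
  (3,3): 4/8 same-type → satisfied — stop here.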